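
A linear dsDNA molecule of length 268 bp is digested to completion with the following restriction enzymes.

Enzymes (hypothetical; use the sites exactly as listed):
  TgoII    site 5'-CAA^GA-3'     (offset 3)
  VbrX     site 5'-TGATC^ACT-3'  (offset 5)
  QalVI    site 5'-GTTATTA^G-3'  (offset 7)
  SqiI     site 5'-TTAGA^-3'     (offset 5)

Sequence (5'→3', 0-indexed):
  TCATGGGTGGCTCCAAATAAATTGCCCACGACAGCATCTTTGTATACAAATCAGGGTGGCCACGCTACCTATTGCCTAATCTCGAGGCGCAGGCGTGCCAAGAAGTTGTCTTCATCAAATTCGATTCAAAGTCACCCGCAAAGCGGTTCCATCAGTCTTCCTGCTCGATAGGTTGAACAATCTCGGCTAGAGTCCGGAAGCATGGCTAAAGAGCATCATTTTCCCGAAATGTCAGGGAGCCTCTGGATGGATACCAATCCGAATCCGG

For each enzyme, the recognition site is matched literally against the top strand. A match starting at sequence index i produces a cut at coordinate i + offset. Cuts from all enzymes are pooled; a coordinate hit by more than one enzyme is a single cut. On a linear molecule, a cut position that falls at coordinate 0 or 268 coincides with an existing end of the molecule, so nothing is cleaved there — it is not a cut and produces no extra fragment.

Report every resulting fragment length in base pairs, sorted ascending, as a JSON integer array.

Scan for sites:
  TgoII CAAGA/3: at [98] ⇒ [101]
  VbrX (TGATCACT, off=5): no sites
  QalVI (GTTATTAG, off=7): no sites
  SqiI (TTAGA, off=5): no sites

All cut coordinates (distinct, sorted): [101]

Fragment lengths:
  [0,101): 101 bp
  [101,268): 167 bp

[101,167]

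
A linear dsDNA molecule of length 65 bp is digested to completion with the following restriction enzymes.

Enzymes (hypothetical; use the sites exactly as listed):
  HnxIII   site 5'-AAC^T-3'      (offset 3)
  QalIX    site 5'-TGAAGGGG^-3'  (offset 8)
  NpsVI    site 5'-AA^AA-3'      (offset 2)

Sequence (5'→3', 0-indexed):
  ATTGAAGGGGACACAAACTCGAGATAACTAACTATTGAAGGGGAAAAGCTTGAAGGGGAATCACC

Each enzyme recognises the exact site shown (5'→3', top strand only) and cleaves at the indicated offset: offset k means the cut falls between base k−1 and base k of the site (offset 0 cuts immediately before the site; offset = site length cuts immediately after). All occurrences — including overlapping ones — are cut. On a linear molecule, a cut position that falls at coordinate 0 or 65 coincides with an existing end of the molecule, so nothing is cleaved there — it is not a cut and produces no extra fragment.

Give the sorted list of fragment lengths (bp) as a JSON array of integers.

Per-enzyme occurrences:
  HnxIII AACT/3: at [15, 25, 29] ⇒ [18, 28, 32]
  QalIX TGAAGGGG/8: at [2, 35, 50] ⇒ [10, 43, 58]
  NpsVI AAAA/2: at [43] ⇒ [45]

Pooled cuts: [10, 18, 28, 32, 43, 45, 58]

Fragments:
  [0,10): 10 bp
  [10,18): 8 bp
  [18,28): 10 bp
  [28,32): 4 bp
  [32,43): 11 bp
  [43,45): 2 bp
  [45,58): 13 bp
  [58,65): 7 bp

[2,4,7,8,10,10,11,13]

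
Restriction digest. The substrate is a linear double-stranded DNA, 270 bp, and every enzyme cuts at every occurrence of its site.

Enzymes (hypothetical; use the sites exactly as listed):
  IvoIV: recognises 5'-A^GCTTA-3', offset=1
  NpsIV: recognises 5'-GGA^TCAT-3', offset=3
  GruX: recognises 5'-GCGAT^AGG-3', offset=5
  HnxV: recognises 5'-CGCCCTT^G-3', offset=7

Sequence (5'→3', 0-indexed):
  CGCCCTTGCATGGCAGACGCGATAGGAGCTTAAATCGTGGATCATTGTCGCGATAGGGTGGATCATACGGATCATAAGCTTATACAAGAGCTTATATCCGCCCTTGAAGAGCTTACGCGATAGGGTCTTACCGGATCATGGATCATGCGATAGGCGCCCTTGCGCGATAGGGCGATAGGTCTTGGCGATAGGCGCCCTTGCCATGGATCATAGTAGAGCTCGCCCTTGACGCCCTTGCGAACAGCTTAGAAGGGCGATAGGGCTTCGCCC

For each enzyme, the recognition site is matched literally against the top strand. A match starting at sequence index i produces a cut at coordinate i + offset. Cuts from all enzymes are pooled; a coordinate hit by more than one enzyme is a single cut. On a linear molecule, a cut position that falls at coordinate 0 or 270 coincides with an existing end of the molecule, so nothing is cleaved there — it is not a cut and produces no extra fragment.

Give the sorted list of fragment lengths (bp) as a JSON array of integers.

Site scan:
  IvoIV AGCTTA/1: at [26, 76, 88, 109, 242] ⇒ [27, 77, 89, 110, 243]
  NpsIV GGATCAT/3: at [38, 59, 68, 132, 139, 204] ⇒ [41, 62, 71, 135, 142, 207]
  GruX GCGATAGG/5: at [18, 49, 116, 146, 163, 171, 184, 253] ⇒ [23, 54, 121, 151, 168, 176, 189, 258]
  HnxV CGCCCTTG/7: at [0, 98, 154, 192, 220, 229] ⇒ [7, 105, 161, 199, 227, 236]

All cut coordinates (distinct, sorted): [7, 23, 27, 41, 54, 62, 71, 77, 89, 105, 110, 121, 135, 142, 151, 161, 168, 176, 189, 199, 207, 227, 236, 243, 258]

Fragment lengths:
  [0,7): 7 bp
  [7,23): 16 bp
  [23,27): 4 bp
  [27,41): 14 bp
  [41,54): 13 bp
  [54,62): 8 bp
  [62,71): 9 bp
  [71,77): 6 bp
  [77,89): 12 bp
  [89,105): 16 bp
  [105,110): 5 bp
  [110,121): 11 bp
  [121,135): 14 bp
  [135,142): 7 bp
  [142,151): 9 bp
  [151,161): 10 bp
  [161,168): 7 bp
  [168,176): 8 bp
  [176,189): 13 bp
  [189,199): 10 bp
  [199,207): 8 bp
  [207,227): 20 bp
  [227,236): 9 bp
  [236,243): 7 bp
  [243,258): 15 bp
  [258,270): 12 bp

[4,5,6,7,7,7,7,8,8,8,9,9,9,10,10,11,12,12,13,13,14,14,15,16,16,20]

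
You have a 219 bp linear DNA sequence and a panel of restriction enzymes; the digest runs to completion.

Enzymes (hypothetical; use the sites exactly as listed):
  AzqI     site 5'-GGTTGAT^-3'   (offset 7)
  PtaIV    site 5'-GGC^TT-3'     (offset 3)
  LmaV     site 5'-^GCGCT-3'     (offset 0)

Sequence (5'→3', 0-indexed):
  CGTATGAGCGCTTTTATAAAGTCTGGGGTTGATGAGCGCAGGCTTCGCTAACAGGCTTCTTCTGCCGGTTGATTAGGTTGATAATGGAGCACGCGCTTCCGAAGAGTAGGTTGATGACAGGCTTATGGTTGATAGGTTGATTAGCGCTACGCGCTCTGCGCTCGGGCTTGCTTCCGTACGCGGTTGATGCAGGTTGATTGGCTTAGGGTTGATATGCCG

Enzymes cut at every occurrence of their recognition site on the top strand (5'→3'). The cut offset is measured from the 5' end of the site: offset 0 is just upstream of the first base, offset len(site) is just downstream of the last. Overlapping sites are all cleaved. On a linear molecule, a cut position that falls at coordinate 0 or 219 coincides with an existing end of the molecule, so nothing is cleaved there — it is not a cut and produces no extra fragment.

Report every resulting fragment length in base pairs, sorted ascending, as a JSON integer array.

Scan for sites:
  AzqI (GGTTGAT, off=7): starts [26, 66, 75, 108, 126, 134, 181, 191, 206] → cuts [33, 73, 82, 115, 133, 141, 188, 198, 213]
  PtaIV (GGCTT, off=3): starts [40, 53, 119, 164, 199] → cuts [43, 56, 122, 167, 202]
  LmaV (GCGCT, off=0): starts [7, 92, 143, 150, 157] → cuts [7, 92, 143, 150, 157]

Pooled cuts: [7, 33, 43, 56, 73, 82, 92, 115, 122, 133, 141, 143, 150, 157, 167, 188, 198, 202, 213]

Fragment lengths:
  [0,7): 7 bp
  [7,33): 26 bp
  [33,43): 10 bp
  [43,56): 13 bp
  [56,73): 17 bp
  [73,82): 9 bp
  [82,92): 10 bp
  [92,115): 23 bp
  [115,122): 7 bp
  [122,133): 11 bp
  [133,141): 8 bp
  [141,143): 2 bp
  [143,150): 7 bp
  [150,157): 7 bp
  [157,167): 10 bp
  [167,188): 21 bp
  [188,198): 10 bp
  [198,202): 4 bp
  [202,213): 11 bp
  [213,219): 6 bp

[2,4,6,7,7,7,7,8,9,10,10,10,10,11,11,13,17,21,23,26]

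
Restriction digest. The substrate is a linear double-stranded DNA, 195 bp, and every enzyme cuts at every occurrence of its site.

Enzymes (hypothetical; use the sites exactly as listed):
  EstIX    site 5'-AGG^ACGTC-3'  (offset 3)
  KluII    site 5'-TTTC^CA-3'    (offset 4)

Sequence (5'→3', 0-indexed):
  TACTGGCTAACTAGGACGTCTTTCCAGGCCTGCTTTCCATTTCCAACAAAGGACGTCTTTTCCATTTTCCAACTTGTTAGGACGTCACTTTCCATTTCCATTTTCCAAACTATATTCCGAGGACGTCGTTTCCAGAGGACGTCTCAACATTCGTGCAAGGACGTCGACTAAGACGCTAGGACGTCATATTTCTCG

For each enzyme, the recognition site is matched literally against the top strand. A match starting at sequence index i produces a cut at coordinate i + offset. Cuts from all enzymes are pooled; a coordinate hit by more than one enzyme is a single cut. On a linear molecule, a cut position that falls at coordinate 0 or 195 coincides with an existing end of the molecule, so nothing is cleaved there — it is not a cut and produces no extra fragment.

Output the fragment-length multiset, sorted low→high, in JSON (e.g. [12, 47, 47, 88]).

[6,6,6,7,7,9,9,10,10,11,12,13,15,15,17,20,22]

Per-enzyme occurrences:
  EstIX AGGACGTC/3: at [12, 49, 78, 119, 135, 157, 177] ⇒ [15, 52, 81, 122, 138, 160, 180]
  KluII TTTCCA/4: at [20, 33, 39, 58, 65, 88, 94, 101, 128] ⇒ [24, 37, 43, 62, 69, 92, 98, 105, 132]

All cut coordinates (distinct, sorted): [15, 24, 37, 43, 52, 62, 69, 81, 92, 98, 105, 122, 132, 138, 160, 180]

Fragments:
  [0,15): 15 bp
  [15,24): 9 bp
  [24,37): 13 bp
  [37,43): 6 bp
  [43,52): 9 bp
  [52,62): 10 bp
  [62,69): 7 bp
  [69,81): 12 bp
  [81,92): 11 bp
  [92,98): 6 bp
  [98,105): 7 bp
  [105,122): 17 bp
  [122,132): 10 bp
  [132,138): 6 bp
  [138,160): 22 bp
  [160,180): 20 bp
  [180,195): 15 bp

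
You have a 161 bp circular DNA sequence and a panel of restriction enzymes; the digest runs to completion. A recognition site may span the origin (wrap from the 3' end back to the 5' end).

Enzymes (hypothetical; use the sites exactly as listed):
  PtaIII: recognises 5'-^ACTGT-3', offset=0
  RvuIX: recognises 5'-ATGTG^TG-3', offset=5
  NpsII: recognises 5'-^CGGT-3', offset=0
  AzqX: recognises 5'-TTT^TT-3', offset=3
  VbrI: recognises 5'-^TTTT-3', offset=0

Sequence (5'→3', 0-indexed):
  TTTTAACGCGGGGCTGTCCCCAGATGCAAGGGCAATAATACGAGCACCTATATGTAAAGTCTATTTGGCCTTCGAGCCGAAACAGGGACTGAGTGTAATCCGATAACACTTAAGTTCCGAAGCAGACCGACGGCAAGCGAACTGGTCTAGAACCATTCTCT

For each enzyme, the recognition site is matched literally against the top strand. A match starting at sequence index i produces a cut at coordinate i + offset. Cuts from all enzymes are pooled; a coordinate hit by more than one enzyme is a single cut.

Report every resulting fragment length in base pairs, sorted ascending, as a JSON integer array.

[1,2,158]

Per-enzyme occurrences:
  PtaIII (ACTGT, off=0): no sites
  RvuIX (ATGTGTG, off=5): no sites
  NpsII (CGGT, off=0): no sites
  AzqX (TTTTT, off=3): starts [160] → cuts [2]
  VbrI (TTTT, off=0): starts [0, 160] → cuts [0, 160]

All cut coordinates (distinct, sorted): [0, 2, 160]

Fragments:
  0→2: 2 bp
  2→160: 158 bp
  160→0 (wrap): 161-160+0 = 1 bp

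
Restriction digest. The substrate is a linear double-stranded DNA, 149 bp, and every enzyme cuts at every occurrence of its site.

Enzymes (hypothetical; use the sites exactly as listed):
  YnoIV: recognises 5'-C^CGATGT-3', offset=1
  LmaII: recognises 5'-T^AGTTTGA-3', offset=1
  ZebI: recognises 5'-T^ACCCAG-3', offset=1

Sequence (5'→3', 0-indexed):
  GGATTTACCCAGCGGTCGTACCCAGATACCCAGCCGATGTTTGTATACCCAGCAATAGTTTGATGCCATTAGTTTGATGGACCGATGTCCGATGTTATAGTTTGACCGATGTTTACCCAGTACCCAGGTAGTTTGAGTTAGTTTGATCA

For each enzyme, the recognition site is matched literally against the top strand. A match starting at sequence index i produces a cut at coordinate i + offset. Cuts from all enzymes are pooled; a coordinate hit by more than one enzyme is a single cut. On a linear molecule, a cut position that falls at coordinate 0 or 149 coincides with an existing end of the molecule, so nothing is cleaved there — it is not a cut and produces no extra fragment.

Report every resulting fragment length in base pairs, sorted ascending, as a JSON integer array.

Site scan:
  YnoIV (CCGATGT, off=1): starts [33, 81, 88, 105] → cuts [34, 82, 89, 106]
  LmaII (TAGTTTGA, off=1): starts [55, 69, 97, 128, 138] → cuts [56, 70, 98, 129, 139]
  ZebI (TACCCAG, off=1): starts [5, 18, 26, 45, 113, 120] → cuts [6, 19, 27, 46, 114, 121]

All cut coordinates (distinct, sorted): [6, 19, 27, 34, 46, 56, 70, 82, 89, 98, 106, 114, 121, 129, 139]

Fragment lengths:
  [0,6): 6 bp
  [6,19): 13 bp
  [19,27): 8 bp
  [27,34): 7 bp
  [34,46): 12 bp
  [46,56): 10 bp
  [56,70): 14 bp
  [70,82): 12 bp
  [82,89): 7 bp
  [89,98): 9 bp
  [98,106): 8 bp
  [106,114): 8 bp
  [114,121): 7 bp
  [121,129): 8 bp
  [129,139): 10 bp
  [139,149): 10 bp

[6,7,7,7,8,8,8,8,9,10,10,10,12,12,13,14]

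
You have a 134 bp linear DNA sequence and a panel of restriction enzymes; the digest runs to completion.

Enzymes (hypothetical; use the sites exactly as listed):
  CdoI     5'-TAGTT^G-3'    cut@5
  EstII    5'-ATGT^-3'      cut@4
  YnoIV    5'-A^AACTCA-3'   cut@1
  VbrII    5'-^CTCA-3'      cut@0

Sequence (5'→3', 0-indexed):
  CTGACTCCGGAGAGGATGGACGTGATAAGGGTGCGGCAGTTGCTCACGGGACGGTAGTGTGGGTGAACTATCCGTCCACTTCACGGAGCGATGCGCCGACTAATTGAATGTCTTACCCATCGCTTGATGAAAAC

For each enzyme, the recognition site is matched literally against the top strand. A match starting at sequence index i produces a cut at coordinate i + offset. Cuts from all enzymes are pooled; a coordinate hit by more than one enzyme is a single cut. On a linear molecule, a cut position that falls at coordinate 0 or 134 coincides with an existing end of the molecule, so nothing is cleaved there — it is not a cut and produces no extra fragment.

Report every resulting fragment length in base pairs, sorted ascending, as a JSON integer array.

[23,42,69]

Scan for sites:
  CdoI (TAGTTG, off=5): no sites
  EstII (ATGT, off=4): starts [107] → cuts [111]
  YnoIV (AAACTCA, off=1): no sites
  VbrII (CTCA, off=0): starts [42] → cuts [42]

All cut coordinates (distinct, sorted): [42, 111]

Fragments:
  [0,42): 42 bp
  [42,111): 69 bp
  [111,134): 23 bp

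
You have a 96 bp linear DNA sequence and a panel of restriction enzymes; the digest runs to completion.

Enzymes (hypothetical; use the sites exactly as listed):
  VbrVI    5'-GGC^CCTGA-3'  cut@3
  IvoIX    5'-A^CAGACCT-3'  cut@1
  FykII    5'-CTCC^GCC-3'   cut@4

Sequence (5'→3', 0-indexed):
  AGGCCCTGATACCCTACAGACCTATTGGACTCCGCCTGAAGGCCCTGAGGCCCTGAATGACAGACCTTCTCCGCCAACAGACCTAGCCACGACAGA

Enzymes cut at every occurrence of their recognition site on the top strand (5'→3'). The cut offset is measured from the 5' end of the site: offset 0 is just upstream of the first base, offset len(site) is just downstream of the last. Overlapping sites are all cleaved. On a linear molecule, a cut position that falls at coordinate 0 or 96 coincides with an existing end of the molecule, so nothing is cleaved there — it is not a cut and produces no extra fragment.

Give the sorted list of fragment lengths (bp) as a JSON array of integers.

[4,5,8,9,10,12,12,17,19]

Site scan:
  VbrVI (GGCCCTGA, off=3): starts [1, 40, 48] → cuts [4, 43, 51]
  IvoIX (ACAGACCT, off=1): starts [15, 59, 76] → cuts [16, 60, 77]
  FykII (CTCCGCC, off=4): starts [29, 68] → cuts [33, 72]

All cut coordinates (distinct, sorted): [4, 16, 33, 43, 51, 60, 72, 77]

Fragment lengths:
  [0,4): 4 bp
  [4,16): 12 bp
  [16,33): 17 bp
  [33,43): 10 bp
  [43,51): 8 bp
  [51,60): 9 bp
  [60,72): 12 bp
  [72,77): 5 bp
  [77,96): 19 bp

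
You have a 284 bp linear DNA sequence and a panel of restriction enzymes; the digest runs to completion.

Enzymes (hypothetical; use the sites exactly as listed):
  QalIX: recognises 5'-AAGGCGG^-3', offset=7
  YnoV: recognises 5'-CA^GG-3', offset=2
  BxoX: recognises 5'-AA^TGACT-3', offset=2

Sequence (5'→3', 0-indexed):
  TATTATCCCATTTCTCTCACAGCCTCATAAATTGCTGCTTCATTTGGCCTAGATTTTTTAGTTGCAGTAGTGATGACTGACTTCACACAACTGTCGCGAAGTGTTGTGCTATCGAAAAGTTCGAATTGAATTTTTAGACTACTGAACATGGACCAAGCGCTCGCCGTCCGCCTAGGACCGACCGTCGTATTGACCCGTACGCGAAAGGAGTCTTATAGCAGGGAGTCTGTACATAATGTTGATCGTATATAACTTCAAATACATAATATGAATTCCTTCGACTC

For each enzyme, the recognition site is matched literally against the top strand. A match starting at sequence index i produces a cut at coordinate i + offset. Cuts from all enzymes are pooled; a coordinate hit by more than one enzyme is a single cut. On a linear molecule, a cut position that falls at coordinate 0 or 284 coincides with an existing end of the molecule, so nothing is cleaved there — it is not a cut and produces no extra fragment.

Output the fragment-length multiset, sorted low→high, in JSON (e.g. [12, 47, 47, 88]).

[64,220]

Scan for sites:
  QalIX (AAGGCGG, off=7): no sites
  YnoV CAGG/2: at [218] ⇒ [220]
  BxoX (AATGACT, off=2): no sites

All cut coordinates (distinct, sorted): [220]

Fragments:
  [0,220): 220 bp
  [220,284): 64 bp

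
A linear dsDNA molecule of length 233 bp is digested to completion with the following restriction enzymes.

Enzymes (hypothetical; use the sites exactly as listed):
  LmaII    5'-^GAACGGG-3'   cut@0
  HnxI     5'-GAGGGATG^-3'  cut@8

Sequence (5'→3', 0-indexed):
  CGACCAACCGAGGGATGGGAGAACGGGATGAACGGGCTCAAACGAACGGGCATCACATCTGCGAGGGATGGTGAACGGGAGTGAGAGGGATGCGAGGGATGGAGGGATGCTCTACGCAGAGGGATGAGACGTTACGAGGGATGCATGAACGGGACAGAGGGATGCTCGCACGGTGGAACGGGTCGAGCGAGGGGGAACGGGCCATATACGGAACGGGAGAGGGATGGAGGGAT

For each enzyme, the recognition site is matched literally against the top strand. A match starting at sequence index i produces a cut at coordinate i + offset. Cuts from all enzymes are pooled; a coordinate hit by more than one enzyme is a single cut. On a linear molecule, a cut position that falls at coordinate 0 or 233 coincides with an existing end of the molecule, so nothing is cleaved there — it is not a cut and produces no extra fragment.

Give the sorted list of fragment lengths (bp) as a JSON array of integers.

[2,3,3,7,8,9,9,11,14,16,16,17,17,17,18,19,20,27]

Scan for sites:
  LmaII (GAACGGG, off=0): starts [20, 29, 43, 72, 146, 175, 194, 210] → cuts [20, 29, 43, 72, 146, 175, 194, 210]
  HnxI (GAGGGATG, off=8): starts [9, 62, 84, 93, 101, 118, 135, 156, 218] → cuts [17, 70, 92, 101, 109, 126, 143, 164, 226]

All cut coordinates (distinct, sorted): [17, 20, 29, 43, 70, 72, 92, 101, 109, 126, 143, 146, 164, 175, 194, 210, 226]

Fragments:
  [0,17): 17 bp
  [17,20): 3 bp
  [20,29): 9 bp
  [29,43): 14 bp
  [43,70): 27 bp
  [70,72): 2 bp
  [72,92): 20 bp
  [92,101): 9 bp
  [101,109): 8 bp
  [109,126): 17 bp
  [126,143): 17 bp
  [143,146): 3 bp
  [146,164): 18 bp
  [164,175): 11 bp
  [175,194): 19 bp
  [194,210): 16 bp
  [210,226): 16 bp
  [226,233): 7 bp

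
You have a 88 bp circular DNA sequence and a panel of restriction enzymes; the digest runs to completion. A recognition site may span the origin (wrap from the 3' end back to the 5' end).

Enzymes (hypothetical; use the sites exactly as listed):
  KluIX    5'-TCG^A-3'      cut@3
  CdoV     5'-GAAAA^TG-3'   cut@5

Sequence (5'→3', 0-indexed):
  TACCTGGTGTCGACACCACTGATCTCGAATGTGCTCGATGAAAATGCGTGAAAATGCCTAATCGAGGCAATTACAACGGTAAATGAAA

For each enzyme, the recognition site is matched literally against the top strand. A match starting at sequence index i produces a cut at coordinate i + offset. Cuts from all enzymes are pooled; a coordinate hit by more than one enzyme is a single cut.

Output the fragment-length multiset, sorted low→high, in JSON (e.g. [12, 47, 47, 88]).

[7,10,10,10,15,36]

Site scan:
  KluIX TCGA/3: at [9, 24, 34, 61] ⇒ [12, 27, 37, 64]
  CdoV GAAAATG/5: at [39, 49] ⇒ [44, 54]

All cut coordinates (distinct, sorted): [12, 27, 37, 44, 54, 64]

Fragments:
  12→27: 15 bp
  27→37: 10 bp
  37→44: 7 bp
  44→54: 10 bp
  54→64: 10 bp
  64→12 (wrap): 88-64+12 = 36 bp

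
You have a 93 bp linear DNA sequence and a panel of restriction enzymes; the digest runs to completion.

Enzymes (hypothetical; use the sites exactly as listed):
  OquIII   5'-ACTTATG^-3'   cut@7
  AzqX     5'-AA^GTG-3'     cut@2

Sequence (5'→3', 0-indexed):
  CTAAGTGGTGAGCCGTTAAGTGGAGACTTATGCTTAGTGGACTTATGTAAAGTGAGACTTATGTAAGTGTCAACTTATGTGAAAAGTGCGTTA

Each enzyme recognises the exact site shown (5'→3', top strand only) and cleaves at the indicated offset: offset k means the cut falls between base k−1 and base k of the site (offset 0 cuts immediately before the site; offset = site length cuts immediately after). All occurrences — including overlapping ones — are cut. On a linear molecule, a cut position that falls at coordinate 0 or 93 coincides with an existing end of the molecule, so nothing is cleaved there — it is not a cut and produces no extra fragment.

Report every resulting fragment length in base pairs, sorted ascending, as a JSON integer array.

[3,4,4,6,8,12,13,13,15,15]

Site scan:
  OquIII ACTTATG/7: at [25, 40, 56, 72] ⇒ [32, 47, 63, 79]
  AzqX AAGTG/2: at [2, 17, 49, 64, 83] ⇒ [4, 19, 51, 66, 85]

Pooled cuts: [4, 19, 32, 47, 51, 63, 66, 79, 85]

Fragments:
  [0,4): 4 bp
  [4,19): 15 bp
  [19,32): 13 bp
  [32,47): 15 bp
  [47,51): 4 bp
  [51,63): 12 bp
  [63,66): 3 bp
  [66,79): 13 bp
  [79,85): 6 bp
  [85,93): 8 bp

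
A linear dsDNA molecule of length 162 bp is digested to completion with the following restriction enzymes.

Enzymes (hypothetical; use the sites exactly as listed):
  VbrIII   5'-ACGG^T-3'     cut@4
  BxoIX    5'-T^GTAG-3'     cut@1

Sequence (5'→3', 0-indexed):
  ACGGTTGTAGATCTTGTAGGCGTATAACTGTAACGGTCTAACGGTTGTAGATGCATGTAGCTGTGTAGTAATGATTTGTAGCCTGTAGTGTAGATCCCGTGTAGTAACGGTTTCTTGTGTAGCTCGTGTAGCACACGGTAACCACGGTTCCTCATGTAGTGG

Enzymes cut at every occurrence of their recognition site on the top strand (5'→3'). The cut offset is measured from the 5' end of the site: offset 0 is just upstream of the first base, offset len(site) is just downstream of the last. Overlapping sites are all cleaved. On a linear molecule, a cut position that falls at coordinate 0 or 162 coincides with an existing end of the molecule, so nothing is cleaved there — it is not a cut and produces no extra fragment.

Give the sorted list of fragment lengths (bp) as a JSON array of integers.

[2,2,4,5,7,7,8,8,8,8,9,9,9,10,10,11,11,13,21]

Site scan:
  VbrIII (ACGGT, off=4): starts [0, 32, 40, 106, 134, 143] → cuts [4, 36, 44, 110, 138, 147]
  BxoIX (TGTAG, off=1): starts [5, 14, 45, 55, 63, 76, 83, 88, 99, 117, 126, 154] → cuts [6, 15, 46, 56, 64, 77, 84, 89, 100, 118, 127, 155]

All cut coordinates (distinct, sorted): [4, 6, 15, 36, 44, 46, 56, 64, 77, 84, 89, 100, 110, 118, 127, 138, 147, 155]

Fragment lengths:
  [0,4): 4 bp
  [4,6): 2 bp
  [6,15): 9 bp
  [15,36): 21 bp
  [36,44): 8 bp
  [44,46): 2 bp
  [46,56): 10 bp
  [56,64): 8 bp
  [64,77): 13 bp
  [77,84): 7 bp
  [84,89): 5 bp
  [89,100): 11 bp
  [100,110): 10 bp
  [110,118): 8 bp
  [118,127): 9 bp
  [127,138): 11 bp
  [138,147): 9 bp
  [147,155): 8 bp
  [155,162): 7 bp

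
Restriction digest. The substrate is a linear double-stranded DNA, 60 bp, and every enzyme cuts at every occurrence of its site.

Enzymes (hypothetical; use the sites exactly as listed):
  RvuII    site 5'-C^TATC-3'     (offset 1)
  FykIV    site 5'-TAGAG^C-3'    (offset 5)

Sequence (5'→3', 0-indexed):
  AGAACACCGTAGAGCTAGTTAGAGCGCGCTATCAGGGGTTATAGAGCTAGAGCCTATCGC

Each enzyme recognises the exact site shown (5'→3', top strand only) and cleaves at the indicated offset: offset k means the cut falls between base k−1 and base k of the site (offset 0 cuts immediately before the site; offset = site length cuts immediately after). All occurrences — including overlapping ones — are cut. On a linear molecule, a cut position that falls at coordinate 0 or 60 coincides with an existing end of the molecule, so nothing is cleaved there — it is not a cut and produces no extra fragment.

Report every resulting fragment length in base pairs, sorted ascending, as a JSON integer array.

Scan for sites:
  RvuII CTATC/1: at [28, 53] ⇒ [29, 54]
  FykIV TAGAGC/5: at [9, 19, 41, 47] ⇒ [14, 24, 46, 52]

All cut coordinates (distinct, sorted): [14, 24, 29, 46, 52, 54]

Fragment lengths:
  [0,14): 14 bp
  [14,24): 10 bp
  [24,29): 5 bp
  [29,46): 17 bp
  [46,52): 6 bp
  [52,54): 2 bp
  [54,60): 6 bp

[2,5,6,6,10,14,17]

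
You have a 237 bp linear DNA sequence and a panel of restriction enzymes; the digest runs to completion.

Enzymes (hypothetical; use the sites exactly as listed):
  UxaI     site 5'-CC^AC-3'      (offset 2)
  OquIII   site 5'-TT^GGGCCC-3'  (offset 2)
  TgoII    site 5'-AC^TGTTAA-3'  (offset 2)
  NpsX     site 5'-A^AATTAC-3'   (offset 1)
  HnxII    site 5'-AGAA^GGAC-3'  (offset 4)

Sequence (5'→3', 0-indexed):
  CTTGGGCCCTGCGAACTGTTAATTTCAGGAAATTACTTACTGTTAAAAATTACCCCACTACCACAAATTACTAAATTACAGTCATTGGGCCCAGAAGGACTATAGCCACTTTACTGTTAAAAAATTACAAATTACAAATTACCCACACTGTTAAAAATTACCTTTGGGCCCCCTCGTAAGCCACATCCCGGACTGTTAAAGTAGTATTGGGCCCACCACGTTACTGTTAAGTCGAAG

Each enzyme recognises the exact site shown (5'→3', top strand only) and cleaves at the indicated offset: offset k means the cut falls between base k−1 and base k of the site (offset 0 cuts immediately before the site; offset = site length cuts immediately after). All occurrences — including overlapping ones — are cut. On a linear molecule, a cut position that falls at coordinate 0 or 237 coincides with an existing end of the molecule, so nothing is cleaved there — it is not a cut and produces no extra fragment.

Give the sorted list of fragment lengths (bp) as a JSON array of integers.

Scan for sites:
  UxaI (CCAC, off=2): starts [54, 60, 105, 142, 180, 212, 215] → cuts [56, 62, 107, 144, 182, 214, 217]
  OquIII (TTGGGCCC, off=2): starts [1, 84, 163, 206] → cuts [3, 86, 165, 208]
  TgoII (ACTGTTAA, off=2): starts [14, 38, 112, 146, 191, 222] → cuts [16, 40, 114, 148, 193, 224]
  NpsX (AAATTAC, off=1): starts [29, 46, 64, 72, 121, 128, 135, 154] → cuts [30, 47, 65, 73, 122, 129, 136, 155]
  HnxII (AGAAGGAC, off=4): starts [92] → cuts [96]

All cut coordinates (distinct, sorted): [3, 16, 30, 40, 47, 56, 62, 65, 73, 86, 96, 107, 114, 122, 129, 136, 144, 148, 155, 165, 182, 193, 208, 214, 217, 224]

Fragment lengths:
  [0,3): 3 bp
  [3,16): 13 bp
  [16,30): 14 bp
  [30,40): 10 bp
  [40,47): 7 bp
  [47,56): 9 bp
  [56,62): 6 bp
  [62,65): 3 bp
  [65,73): 8 bp
  [73,86): 13 bp
  [86,96): 10 bp
  [96,107): 11 bp
  [107,114): 7 bp
  [114,122): 8 bp
  [122,129): 7 bp
  [129,136): 7 bp
  [136,144): 8 bp
  [144,148): 4 bp
  [148,155): 7 bp
  [155,165): 10 bp
  [165,182): 17 bp
  [182,193): 11 bp
  [193,208): 15 bp
  [208,214): 6 bp
  [214,217): 3 bp
  [217,224): 7 bp
  [224,237): 13 bp

[3,3,3,4,6,6,7,7,7,7,7,7,8,8,8,9,10,10,10,11,11,13,13,13,14,15,17]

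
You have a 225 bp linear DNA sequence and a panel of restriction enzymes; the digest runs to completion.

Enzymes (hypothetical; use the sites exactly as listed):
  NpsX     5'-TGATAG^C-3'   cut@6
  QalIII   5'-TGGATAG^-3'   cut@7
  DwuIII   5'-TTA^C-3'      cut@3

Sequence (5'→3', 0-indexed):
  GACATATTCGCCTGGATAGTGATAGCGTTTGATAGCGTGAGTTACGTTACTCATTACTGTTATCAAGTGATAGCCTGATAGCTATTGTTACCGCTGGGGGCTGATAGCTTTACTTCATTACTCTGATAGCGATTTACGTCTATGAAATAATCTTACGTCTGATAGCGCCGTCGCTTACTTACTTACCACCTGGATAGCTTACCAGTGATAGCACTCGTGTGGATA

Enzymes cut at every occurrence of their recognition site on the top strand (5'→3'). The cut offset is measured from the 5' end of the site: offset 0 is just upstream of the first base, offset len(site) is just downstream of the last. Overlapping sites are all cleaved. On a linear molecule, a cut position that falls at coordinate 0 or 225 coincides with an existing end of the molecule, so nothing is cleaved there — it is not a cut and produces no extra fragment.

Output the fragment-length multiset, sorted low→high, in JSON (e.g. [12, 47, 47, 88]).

[4,4,4,5,5,6,7,7,8,8,9,9,9,10,10,10,12,12,14,17,17,19,19]

Scan for sites:
  NpsX (TGATAGC, off=6): starts [19, 29, 67, 75, 101, 123, 159, 205] → cuts [25, 35, 73, 81, 107, 129, 165, 211]
  QalIII (TGGATAG, off=7): starts [12, 190] → cuts [19, 197]
  DwuIII (TTAC, off=3): starts [41, 46, 53, 87, 109, 117, 133, 152, 174, 178, 182, 198] → cuts [44, 49, 56, 90, 112, 120, 136, 155, 177, 181, 185, 201]

Pooled cuts: [19, 25, 35, 44, 49, 56, 73, 81, 90, 107, 112, 120, 129, 136, 155, 165, 177, 181, 185, 197, 201, 211]

Fragments:
  [0,19): 19 bp
  [19,25): 6 bp
  [25,35): 10 bp
  [35,44): 9 bp
  [44,49): 5 bp
  [49,56): 7 bp
  [56,73): 17 bp
  [73,81): 8 bp
  [81,90): 9 bp
  [90,107): 17 bp
  [107,112): 5 bp
  [112,120): 8 bp
  [120,129): 9 bp
  [129,136): 7 bp
  [136,155): 19 bp
  [155,165): 10 bp
  [165,177): 12 bp
  [177,181): 4 bp
  [181,185): 4 bp
  [185,197): 12 bp
  [197,201): 4 bp
  [201,211): 10 bp
  [211,225): 14 bp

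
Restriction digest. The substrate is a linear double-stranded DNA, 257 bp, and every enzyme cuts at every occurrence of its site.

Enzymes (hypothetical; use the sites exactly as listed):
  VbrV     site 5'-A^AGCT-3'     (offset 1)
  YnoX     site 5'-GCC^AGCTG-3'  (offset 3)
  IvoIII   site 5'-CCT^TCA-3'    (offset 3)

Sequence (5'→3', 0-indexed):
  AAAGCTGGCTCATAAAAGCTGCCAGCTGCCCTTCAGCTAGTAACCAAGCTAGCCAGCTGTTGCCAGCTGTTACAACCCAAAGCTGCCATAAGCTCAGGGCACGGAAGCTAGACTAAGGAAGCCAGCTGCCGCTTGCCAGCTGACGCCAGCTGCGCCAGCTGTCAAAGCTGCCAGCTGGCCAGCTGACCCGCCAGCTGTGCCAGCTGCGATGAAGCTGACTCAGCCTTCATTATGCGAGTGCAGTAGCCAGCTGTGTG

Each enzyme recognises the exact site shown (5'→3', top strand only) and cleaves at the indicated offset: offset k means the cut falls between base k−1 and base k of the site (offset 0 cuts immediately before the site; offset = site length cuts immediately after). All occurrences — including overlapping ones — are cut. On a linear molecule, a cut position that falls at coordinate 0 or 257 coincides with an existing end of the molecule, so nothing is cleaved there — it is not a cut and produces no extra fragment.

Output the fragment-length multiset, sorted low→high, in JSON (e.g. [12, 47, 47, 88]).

[2,7,7,8,8,9,9,9,9,9,10,10,10,11,12,14,14,14,14,15,16,18,22]

Scan for sites:
  VbrV AAGCT/1: at [1, 15, 45, 79, 89, 104, 164, 211] ⇒ [2, 16, 46, 80, 90, 105, 165, 212]
  YnoX GCCAGCTG/3: at [20, 51, 61, 120, 134, 144, 153, 169, 177, 189, 198, 245] ⇒ [23, 54, 64, 123, 137, 147, 156, 172, 180, 192, 201, 248]
  IvoIII CCTTCA/3: at [29, 223] ⇒ [32, 226]

Pooled cuts: [2, 16, 23, 32, 46, 54, 64, 80, 90, 105, 123, 137, 147, 156, 165, 172, 180, 192, 201, 212, 226, 248]

Fragments:
  [0,2): 2 bp
  [2,16): 14 bp
  [16,23): 7 bp
  [23,32): 9 bp
  [32,46): 14 bp
  [46,54): 8 bp
  [54,64): 10 bp
  [64,80): 16 bp
  [80,90): 10 bp
  [90,105): 15 bp
  [105,123): 18 bp
  [123,137): 14 bp
  [137,147): 10 bp
  [147,156): 9 bp
  [156,165): 9 bp
  [165,172): 7 bp
  [172,180): 8 bp
  [180,192): 12 bp
  [192,201): 9 bp
  [201,212): 11 bp
  [212,226): 14 bp
  [226,248): 22 bp
  [248,257): 9 bp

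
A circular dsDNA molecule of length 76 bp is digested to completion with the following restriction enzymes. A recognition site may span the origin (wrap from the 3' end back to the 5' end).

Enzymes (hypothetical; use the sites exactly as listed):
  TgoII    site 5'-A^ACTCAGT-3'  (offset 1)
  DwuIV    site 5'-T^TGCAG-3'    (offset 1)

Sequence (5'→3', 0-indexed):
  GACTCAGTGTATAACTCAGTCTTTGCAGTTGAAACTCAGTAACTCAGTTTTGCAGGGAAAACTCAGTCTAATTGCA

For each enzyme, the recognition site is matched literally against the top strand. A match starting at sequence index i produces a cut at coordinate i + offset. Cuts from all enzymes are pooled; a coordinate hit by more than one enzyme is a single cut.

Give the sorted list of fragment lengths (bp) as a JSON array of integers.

[8,9,10,10,10,12,17]

Site scan:
  TgoII AACTCAGT/1: at [12, 32, 40, 59] ⇒ [13, 33, 41, 60]
  DwuIV TTGCAG/1: at [22, 49, 71] ⇒ [23, 50, 72]

Pooled cuts: [13, 23, 33, 41, 50, 60, 72]

Fragment lengths:
  13→23: 10 bp
  23→33: 10 bp
  33→41: 8 bp
  41→50: 9 bp
  50→60: 10 bp
  60→72: 12 bp
  72→13 (wrap): 76-72+13 = 17 bp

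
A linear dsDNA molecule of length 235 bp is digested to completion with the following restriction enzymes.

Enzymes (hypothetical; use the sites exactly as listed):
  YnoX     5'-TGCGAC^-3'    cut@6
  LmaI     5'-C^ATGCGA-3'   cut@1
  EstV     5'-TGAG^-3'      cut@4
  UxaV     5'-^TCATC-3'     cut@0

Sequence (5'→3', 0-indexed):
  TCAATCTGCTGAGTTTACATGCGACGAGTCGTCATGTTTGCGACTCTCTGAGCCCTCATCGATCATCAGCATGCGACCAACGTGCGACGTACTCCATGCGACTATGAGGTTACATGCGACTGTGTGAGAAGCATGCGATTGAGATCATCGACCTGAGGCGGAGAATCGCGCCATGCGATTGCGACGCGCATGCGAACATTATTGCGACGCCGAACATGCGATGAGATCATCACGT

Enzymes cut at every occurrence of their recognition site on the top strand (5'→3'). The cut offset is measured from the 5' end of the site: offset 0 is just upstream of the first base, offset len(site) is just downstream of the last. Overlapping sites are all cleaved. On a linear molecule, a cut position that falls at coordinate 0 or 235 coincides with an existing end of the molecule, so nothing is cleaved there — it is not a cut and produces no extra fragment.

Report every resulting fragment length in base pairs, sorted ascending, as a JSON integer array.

Site scan:
  YnoX (TGCGAC, off=6): starts [19, 38, 71, 82, 96, 114, 179, 202] → cuts [25, 44, 77, 88, 102, 120, 185, 208]
  LmaI (CATGCGA, off=1): starts [17, 69, 94, 112, 131, 171, 188, 214] → cuts [18, 70, 95, 113, 132, 172, 189, 215]
  EstV (TGAG, off=4): starts [9, 48, 104, 124, 139, 153, 221] → cuts [13, 52, 108, 128, 143, 157, 225]
  UxaV (TCATC, off=0): starts [55, 62, 144, 226] → cuts [55, 62, 144, 226]

All cut coordinates (distinct, sorted): [13, 18, 25, 44, 52, 55, 62, 70, 77, 88, 95, 102, 108, 113, 120, 128, 132, 143, 144, 157, 172, 185, 189, 208, 215, 225, 226]

Fragment lengths:
  [0,13): 13 bp
  [13,18): 5 bp
  [18,25): 7 bp
  [25,44): 19 bp
  [44,52): 8 bp
  [52,55): 3 bp
  [55,62): 7 bp
  [62,70): 8 bp
  [70,77): 7 bp
  [77,88): 11 bp
  [88,95): 7 bp
  [95,102): 7 bp
  [102,108): 6 bp
  [108,113): 5 bp
  [113,120): 7 bp
  [120,128): 8 bp
  [128,132): 4 bp
  [132,143): 11 bp
  [143,144): 1 bp
  [144,157): 13 bp
  [157,172): 15 bp
  [172,185): 13 bp
  [185,189): 4 bp
  [189,208): 19 bp
  [208,215): 7 bp
  [215,225): 10 bp
  [225,226): 1 bp
  [226,235): 9 bp

[1,1,3,4,4,5,5,6,7,7,7,7,7,7,7,8,8,8,9,10,11,11,13,13,13,15,19,19]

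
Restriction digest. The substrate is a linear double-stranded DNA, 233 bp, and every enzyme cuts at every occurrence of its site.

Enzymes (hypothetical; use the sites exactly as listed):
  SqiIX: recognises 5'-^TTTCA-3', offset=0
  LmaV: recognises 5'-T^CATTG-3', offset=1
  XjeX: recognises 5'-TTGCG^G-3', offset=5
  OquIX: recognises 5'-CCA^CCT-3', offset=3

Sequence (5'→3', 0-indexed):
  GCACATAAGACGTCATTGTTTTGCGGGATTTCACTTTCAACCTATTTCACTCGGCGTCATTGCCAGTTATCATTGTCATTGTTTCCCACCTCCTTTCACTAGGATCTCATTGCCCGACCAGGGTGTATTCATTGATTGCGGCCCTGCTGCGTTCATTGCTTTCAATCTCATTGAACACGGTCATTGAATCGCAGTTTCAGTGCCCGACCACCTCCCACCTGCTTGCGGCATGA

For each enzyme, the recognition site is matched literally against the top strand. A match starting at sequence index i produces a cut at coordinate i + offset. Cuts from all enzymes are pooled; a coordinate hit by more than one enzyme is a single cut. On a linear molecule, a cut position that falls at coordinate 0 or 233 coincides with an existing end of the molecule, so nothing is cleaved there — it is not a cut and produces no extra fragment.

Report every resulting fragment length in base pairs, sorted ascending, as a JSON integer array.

Scan for sites:
  SqiIX TTTCA/0: at [28, 34, 44, 93, 159, 194] ⇒ [28, 34, 44, 93, 159, 194]
  LmaV TCATTG/1: at [12, 56, 69, 75, 106, 128, 152, 167, 180] ⇒ [13, 57, 70, 76, 107, 129, 153, 168, 181]
  XjeX TTGCGG/5: at [20, 135, 222] ⇒ [25, 140, 227]
  OquIX CCACCT/3: at [85, 207, 214] ⇒ [88, 210, 217]

Pooled cuts: [13, 25, 28, 34, 44, 57, 70, 76, 88, 93, 107, 129, 140, 153, 159, 168, 181, 194, 210, 217, 227]

Fragments:
  [0,13): 13 bp
  [13,25): 12 bp
  [25,28): 3 bp
  [28,34): 6 bp
  [34,44): 10 bp
  [44,57): 13 bp
  [57,70): 13 bp
  [70,76): 6 bp
  [76,88): 12 bp
  [88,93): 5 bp
  [93,107): 14 bp
  [107,129): 22 bp
  [129,140): 11 bp
  [140,153): 13 bp
  [153,159): 6 bp
  [159,168): 9 bp
  [168,181): 13 bp
  [181,194): 13 bp
  [194,210): 16 bp
  [210,217): 7 bp
  [217,227): 10 bp
  [227,233): 6 bp

[3,5,6,6,6,6,7,9,10,10,11,12,12,13,13,13,13,13,13,14,16,22]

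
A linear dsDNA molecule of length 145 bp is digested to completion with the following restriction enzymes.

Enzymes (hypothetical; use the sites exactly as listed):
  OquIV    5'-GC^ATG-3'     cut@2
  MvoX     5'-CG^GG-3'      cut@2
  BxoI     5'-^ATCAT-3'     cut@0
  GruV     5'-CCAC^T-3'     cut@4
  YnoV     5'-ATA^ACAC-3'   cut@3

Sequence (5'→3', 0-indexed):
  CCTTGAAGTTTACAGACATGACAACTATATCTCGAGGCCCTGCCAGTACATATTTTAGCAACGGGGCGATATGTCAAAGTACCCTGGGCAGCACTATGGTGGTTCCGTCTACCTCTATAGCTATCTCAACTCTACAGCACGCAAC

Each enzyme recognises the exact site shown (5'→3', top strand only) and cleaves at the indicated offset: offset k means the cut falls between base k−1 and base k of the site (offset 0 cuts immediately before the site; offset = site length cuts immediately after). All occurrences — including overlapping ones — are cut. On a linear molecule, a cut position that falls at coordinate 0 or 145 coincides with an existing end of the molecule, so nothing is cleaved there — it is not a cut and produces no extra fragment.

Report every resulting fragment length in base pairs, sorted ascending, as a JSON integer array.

[63,82]

Per-enzyme occurrences:
  OquIV (GCATG, off=2): no sites
  MvoX (CGGG, off=2): starts [61] → cuts [63]
  BxoI (ATCAT, off=0): no sites
  GruV (CCACT, off=4): no sites
  YnoV (ATAACAC, off=3): no sites

Pooled cuts: [63]

Fragment lengths:
  [0,63): 63 bp
  [63,145): 82 bp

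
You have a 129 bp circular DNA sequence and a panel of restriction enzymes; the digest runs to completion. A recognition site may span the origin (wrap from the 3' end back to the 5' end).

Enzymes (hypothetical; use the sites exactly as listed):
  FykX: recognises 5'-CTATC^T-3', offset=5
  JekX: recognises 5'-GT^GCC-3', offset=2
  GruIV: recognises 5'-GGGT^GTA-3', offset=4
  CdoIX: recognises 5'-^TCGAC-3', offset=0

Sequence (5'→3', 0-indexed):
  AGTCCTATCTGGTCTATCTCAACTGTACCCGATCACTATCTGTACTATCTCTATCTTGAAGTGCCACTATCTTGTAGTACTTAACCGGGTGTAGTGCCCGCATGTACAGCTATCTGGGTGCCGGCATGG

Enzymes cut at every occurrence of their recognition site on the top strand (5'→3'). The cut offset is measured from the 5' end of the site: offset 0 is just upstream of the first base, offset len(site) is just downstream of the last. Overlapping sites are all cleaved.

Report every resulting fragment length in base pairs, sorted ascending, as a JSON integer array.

[5,5,6,7,9,9,9,19,19,19,22]

Scan for sites:
  FykX CTATCT/5: at [4, 13, 35, 44, 50, 66, 109] ⇒ [9, 18, 40, 49, 55, 71, 114]
  JekX GTGCC/2: at [60, 93, 117] ⇒ [62, 95, 119]
  GruIV GGGTGTA/4: at [86] ⇒ [90]
  CdoIX (TCGAC, off=0): no sites

Pooled cuts: [9, 18, 40, 49, 55, 62, 71, 90, 95, 114, 119]

Fragment lengths:
  9→18: 9 bp
  18→40: 22 bp
  40→49: 9 bp
  49→55: 6 bp
  55→62: 7 bp
  62→71: 9 bp
  71→90: 19 bp
  90→95: 5 bp
  95→114: 19 bp
  114→119: 5 bp
  119→9 (wrap): 129-119+9 = 19 bp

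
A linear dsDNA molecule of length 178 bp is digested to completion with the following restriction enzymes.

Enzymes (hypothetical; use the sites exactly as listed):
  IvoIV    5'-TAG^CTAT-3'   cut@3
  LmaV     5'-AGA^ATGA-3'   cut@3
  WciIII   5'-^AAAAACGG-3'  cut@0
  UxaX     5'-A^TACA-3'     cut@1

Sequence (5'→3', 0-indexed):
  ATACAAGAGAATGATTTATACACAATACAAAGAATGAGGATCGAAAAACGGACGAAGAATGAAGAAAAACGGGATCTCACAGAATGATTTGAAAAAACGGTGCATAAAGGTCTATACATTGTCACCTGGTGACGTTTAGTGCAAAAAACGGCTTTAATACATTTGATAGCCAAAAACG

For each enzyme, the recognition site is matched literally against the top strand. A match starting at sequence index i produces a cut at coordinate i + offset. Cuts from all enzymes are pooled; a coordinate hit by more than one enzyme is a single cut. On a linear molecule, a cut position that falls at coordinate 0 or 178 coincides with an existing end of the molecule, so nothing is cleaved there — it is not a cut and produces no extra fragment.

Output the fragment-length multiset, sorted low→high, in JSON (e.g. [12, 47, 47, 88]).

[1,6,7,8,8,9,9,10,14,15,19,21,22,29]

Per-enzyme occurrences:
  IvoIV (TAGCTAT, off=3): no sites
  LmaV AGAATGA/3: at [7, 30, 55, 80] ⇒ [10, 33, 58, 83]
  WciIII AAAAACGG/0: at [43, 64, 92, 143] ⇒ [43, 64, 92, 143]
  UxaX ATACA/1: at [0, 17, 24, 113, 156] ⇒ [1, 18, 25, 114, 157]

All cut coordinates (distinct, sorted): [1, 10, 18, 25, 33, 43, 58, 64, 83, 92, 114, 143, 157]

Fragment lengths:
  [0,1): 1 bp
  [1,10): 9 bp
  [10,18): 8 bp
  [18,25): 7 bp
  [25,33): 8 bp
  [33,43): 10 bp
  [43,58): 15 bp
  [58,64): 6 bp
  [64,83): 19 bp
  [83,92): 9 bp
  [92,114): 22 bp
  [114,143): 29 bp
  [143,157): 14 bp
  [157,178): 21 bp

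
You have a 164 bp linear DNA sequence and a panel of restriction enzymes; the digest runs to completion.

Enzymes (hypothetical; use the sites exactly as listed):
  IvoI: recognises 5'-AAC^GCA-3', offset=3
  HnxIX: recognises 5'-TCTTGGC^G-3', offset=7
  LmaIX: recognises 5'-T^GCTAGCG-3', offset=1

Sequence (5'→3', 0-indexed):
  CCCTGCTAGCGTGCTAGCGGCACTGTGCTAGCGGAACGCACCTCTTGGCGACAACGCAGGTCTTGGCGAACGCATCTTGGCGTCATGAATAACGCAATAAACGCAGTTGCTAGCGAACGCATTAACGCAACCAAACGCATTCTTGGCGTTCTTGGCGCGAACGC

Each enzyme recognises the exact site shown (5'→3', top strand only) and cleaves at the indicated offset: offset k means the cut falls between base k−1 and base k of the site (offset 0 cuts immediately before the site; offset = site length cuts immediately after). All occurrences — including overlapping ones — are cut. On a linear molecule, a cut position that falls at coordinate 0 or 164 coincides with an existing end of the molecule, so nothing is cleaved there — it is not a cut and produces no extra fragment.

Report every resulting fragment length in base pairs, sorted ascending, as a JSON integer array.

Scan for sites:
  IvoI (AACGCA, off=3): starts [34, 52, 68, 90, 99, 115, 123, 133] → cuts [37, 55, 71, 93, 102, 118, 126, 136]
  HnxIX (TCTTGGCG, off=7): starts [42, 60, 74, 140, 149] → cuts [49, 67, 81, 147, 156]
  LmaIX (TGCTAGCG, off=1): starts [3, 11, 25, 107] → cuts [4, 12, 26, 108]

All cut coordinates (distinct, sorted): [4, 12, 26, 37, 49, 55, 67, 71, 81, 93, 102, 108, 118, 126, 136, 147, 156]

Fragments:
  [0,4): 4 bp
  [4,12): 8 bp
  [12,26): 14 bp
  [26,37): 11 bp
  [37,49): 12 bp
  [49,55): 6 bp
  [55,67): 12 bp
  [67,71): 4 bp
  [71,81): 10 bp
  [81,93): 12 bp
  [93,102): 9 bp
  [102,108): 6 bp
  [108,118): 10 bp
  [118,126): 8 bp
  [126,136): 10 bp
  [136,147): 11 bp
  [147,156): 9 bp
  [156,164): 8 bp

[4,4,6,6,8,8,8,9,9,10,10,10,11,11,12,12,12,14]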